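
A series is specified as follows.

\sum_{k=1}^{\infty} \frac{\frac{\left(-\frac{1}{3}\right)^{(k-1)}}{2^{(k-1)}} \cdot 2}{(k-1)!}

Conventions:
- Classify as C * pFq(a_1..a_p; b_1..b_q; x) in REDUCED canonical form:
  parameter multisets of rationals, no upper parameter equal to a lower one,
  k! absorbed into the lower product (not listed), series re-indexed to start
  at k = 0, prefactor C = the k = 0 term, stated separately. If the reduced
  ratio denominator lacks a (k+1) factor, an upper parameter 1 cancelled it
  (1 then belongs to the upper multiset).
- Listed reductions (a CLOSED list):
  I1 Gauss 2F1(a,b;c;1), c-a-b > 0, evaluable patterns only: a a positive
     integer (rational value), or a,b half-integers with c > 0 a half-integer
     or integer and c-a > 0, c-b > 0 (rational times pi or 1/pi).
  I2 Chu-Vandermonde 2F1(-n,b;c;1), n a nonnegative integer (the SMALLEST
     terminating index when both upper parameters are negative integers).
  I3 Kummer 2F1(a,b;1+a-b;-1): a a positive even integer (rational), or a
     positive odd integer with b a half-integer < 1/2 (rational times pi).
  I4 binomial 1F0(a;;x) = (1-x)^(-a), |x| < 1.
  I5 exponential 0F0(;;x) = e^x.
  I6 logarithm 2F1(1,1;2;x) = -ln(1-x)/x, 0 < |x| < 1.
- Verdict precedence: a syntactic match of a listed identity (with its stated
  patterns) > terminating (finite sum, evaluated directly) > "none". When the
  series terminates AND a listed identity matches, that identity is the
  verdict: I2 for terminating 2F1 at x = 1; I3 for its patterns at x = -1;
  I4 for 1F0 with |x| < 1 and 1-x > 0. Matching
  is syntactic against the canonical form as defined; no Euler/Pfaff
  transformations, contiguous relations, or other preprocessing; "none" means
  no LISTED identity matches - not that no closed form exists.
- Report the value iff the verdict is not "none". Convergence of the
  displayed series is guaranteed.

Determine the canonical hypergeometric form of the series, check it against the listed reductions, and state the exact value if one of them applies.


Classification (C = 2): 0F0 with upper {-}, lower {-}, argument x = -\frac{1}{6}. Verdict (x = -\frac{1}{6}): the exponential series (I5) applies (the 0F0 exponential series at x = -\frac{1}{6}). Its exact value is 2 \cdot e^{-\frac{1}{6}}.

First insight: t_0 being 2, the two k-th powers (C = 2) combine into one argument.
Adjacent-term ratio: r(k) = -\frac{1}{6} * 1 / [(k+1)] - rational; roots negated = parameters, x = -\frac{1}{6}, C = 2.


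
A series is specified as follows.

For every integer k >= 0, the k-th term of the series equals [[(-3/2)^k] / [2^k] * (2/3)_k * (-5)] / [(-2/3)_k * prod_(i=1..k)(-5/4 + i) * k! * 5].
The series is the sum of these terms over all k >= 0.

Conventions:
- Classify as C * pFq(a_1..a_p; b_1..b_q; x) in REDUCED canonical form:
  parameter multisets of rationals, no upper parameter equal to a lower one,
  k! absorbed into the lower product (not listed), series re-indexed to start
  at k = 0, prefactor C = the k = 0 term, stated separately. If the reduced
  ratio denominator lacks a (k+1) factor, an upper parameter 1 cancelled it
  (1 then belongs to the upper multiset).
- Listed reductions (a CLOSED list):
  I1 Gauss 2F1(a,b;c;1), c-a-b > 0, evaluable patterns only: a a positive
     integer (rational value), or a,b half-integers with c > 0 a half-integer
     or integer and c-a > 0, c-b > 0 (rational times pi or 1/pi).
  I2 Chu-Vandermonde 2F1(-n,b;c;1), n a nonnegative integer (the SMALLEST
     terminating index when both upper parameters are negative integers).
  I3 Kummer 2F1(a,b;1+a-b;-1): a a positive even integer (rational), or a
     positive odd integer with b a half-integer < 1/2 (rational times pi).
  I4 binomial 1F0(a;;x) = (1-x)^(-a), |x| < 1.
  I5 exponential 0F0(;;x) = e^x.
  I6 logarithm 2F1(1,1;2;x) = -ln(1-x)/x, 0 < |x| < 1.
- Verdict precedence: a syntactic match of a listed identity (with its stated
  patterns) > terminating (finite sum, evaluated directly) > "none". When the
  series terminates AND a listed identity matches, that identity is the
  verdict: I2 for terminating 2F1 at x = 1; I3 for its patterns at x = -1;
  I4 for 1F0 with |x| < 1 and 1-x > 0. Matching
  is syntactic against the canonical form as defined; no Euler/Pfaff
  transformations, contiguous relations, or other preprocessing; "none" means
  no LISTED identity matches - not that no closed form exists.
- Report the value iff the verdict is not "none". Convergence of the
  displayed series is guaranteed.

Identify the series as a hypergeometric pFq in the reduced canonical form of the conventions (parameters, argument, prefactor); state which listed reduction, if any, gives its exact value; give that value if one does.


Prefactor -1, argument -3/4: 1F2 with upper {2/3} over lower {-2/3, -1/4}. Verdict: none. No listed pattern accepts 1F2(2/3; -2/3, -1/4; -3/4).

First insight: with t_0 = -1, the two k-th powers (prefactor -1) combine into one argument.
Adjacent-term ratio: r(k) = (-3/4) * (k+2/3) / [(k-2/3) (k-1/4) (k+1)] - rational; roots negated = parameters, x = (-3/4), C = -1.


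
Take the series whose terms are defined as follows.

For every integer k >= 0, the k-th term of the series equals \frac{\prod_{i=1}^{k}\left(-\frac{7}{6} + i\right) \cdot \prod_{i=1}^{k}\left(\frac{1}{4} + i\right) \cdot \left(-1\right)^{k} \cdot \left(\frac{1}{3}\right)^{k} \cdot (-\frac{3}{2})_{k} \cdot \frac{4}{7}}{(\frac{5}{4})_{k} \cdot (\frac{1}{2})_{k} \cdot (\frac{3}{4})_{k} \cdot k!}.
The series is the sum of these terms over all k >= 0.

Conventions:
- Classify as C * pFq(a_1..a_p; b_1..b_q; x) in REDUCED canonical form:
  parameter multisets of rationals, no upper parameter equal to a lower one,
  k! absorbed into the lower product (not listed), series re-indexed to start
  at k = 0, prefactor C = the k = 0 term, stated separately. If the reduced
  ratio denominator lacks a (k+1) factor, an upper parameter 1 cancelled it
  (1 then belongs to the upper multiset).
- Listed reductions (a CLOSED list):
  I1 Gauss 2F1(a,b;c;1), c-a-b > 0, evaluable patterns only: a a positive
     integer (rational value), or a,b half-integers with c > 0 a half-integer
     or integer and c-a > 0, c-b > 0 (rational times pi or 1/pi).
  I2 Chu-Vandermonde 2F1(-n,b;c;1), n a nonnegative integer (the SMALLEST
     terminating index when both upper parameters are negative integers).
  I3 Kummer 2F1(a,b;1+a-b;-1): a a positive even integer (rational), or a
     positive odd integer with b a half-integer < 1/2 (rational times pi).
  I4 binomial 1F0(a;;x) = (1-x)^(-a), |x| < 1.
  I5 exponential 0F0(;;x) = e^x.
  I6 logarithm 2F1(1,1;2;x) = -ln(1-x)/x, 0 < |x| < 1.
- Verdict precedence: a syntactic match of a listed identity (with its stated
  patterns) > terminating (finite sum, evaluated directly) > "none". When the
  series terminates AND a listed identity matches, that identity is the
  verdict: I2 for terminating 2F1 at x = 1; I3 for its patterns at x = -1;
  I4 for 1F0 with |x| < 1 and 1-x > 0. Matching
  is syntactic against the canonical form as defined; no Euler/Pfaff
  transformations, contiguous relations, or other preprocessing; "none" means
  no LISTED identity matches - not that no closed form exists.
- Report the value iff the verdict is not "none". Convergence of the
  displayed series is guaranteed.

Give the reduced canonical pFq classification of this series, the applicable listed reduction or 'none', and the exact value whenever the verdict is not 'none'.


Structural cue: t_0 being \frac{4}{7}, the running product (prefactor 4/7) telescopes to a rising factorial.
Adjacent-term ratio: r(k) = -\frac{1}{3} * (k-\frac{3}{2}) (k-\frac{1}{6}) / [(k+\frac{1}{2}) (k+\frac{3}{4}) (k+1)] - rational in k. x = -\frac{1}{3}; t_0 = \frac{4}{7}; negate the roots.

At argument -\frac{1}{3}: a 2F2 with upper {-\frac{3}{2}, -\frac{1}{6}}, lower {\frac{1}{2}, \frac{3}{4}}, scaled by C = \frac{4}{7}. Verdict: none - at argument -\frac{1}{3} the multisets {-\frac{3}{2}, -\frac{1}{6}} ; {\frac{1}{2}, \frac{3}{4}} match no listed identity.


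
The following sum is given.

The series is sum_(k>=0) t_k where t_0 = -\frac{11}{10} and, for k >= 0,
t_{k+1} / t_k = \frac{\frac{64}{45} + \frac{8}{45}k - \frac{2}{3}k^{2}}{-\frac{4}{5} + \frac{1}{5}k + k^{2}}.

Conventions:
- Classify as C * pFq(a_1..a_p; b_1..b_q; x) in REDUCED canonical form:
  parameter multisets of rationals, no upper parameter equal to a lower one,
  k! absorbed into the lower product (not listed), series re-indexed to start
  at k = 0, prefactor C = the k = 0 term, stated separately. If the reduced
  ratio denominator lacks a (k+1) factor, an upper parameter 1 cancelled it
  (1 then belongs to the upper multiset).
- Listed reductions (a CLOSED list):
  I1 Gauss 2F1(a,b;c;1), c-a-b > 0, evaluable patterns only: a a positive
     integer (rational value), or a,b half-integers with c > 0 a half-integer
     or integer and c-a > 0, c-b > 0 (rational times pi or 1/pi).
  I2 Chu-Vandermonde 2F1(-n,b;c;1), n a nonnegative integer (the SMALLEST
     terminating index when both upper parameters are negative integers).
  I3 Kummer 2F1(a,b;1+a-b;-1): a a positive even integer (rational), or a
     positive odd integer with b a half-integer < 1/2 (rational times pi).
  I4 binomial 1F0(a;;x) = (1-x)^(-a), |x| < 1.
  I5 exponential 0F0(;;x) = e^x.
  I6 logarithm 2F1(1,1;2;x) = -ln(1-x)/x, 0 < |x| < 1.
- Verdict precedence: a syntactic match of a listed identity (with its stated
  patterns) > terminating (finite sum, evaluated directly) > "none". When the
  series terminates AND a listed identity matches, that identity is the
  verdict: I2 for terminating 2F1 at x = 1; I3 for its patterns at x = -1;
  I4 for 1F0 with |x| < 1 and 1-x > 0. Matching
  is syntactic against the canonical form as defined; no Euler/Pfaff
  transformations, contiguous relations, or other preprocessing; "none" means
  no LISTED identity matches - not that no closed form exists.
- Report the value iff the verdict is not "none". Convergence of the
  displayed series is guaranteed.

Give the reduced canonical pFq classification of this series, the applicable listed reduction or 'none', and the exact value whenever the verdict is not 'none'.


Key step: x = -\frac{2}{3} and the expanded ratio factors over Q; C = -11/10, roots give parameters.
Adjacent-term ratio: r(k) = -\frac{2}{3} * (k-\frac{8}{5}) (k+\frac{4}{3}) / [(k-\frac{4}{5}) (k+1)] - poly over poly, x = -\frac{2}{3} from leading terms; C = -\frac{11}{10} at k = 0.

Reduced: x = -\frac{2}{3}, 2F1, upper = {-\frac{8}{5}, \frac{4}{3}}, lower = {-\frac{4}{5}}, C = -\frac{11}{10}. Verdict: none. No listed pattern accepts 2F1(-\frac{8}{5}, \frac{4}{3}; -\frac{4}{5}; -\frac{2}{3}).


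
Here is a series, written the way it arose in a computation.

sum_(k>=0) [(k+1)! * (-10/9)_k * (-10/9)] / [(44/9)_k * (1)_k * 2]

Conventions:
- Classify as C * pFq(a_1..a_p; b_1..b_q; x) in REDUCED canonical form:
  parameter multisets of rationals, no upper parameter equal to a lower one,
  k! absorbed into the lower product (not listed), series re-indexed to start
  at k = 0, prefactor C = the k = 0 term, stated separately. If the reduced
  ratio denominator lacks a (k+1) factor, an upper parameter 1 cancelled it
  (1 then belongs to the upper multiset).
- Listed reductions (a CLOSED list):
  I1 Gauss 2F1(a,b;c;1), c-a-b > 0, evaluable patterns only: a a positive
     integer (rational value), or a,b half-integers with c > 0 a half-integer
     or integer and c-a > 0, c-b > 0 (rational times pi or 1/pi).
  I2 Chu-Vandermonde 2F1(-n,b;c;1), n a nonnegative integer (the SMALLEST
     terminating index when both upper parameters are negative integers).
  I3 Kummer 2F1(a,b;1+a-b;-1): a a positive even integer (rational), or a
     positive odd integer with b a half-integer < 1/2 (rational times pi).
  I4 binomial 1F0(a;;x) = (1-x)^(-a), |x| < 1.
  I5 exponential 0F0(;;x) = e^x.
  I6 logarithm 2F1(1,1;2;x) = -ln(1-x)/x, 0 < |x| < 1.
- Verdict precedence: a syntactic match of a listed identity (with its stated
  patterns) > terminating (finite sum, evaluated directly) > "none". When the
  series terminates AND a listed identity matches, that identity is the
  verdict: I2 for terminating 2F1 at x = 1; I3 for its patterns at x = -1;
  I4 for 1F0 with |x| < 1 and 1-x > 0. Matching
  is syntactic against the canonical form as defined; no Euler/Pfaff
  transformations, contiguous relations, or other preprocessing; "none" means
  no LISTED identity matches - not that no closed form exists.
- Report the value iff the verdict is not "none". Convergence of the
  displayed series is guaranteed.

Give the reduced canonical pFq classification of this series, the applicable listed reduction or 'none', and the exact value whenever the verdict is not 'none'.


With C = -5/9: the canonical form is 2F1(-10/9, 2; 44/9; 1). Verdict: this is the Gauss summation I1 (x = 1: the Gamma ratio telescopes since c-a-b = 4 > 0 and a = 2 in Z>0). Its exact value is -455/1458.

First insight: t_0 being -5/9, the factorial ratio (C = -5/9, x = 1) (k+a-1)!/(a-1)! is a rising factorial (a)_k.
Term ratio: r(k) = 1 * (k-10/9) (k+2) / [(k+44/9) (k+1)] - rational in k, leading ratio 1; with t_0 = -5/9, classification follows.


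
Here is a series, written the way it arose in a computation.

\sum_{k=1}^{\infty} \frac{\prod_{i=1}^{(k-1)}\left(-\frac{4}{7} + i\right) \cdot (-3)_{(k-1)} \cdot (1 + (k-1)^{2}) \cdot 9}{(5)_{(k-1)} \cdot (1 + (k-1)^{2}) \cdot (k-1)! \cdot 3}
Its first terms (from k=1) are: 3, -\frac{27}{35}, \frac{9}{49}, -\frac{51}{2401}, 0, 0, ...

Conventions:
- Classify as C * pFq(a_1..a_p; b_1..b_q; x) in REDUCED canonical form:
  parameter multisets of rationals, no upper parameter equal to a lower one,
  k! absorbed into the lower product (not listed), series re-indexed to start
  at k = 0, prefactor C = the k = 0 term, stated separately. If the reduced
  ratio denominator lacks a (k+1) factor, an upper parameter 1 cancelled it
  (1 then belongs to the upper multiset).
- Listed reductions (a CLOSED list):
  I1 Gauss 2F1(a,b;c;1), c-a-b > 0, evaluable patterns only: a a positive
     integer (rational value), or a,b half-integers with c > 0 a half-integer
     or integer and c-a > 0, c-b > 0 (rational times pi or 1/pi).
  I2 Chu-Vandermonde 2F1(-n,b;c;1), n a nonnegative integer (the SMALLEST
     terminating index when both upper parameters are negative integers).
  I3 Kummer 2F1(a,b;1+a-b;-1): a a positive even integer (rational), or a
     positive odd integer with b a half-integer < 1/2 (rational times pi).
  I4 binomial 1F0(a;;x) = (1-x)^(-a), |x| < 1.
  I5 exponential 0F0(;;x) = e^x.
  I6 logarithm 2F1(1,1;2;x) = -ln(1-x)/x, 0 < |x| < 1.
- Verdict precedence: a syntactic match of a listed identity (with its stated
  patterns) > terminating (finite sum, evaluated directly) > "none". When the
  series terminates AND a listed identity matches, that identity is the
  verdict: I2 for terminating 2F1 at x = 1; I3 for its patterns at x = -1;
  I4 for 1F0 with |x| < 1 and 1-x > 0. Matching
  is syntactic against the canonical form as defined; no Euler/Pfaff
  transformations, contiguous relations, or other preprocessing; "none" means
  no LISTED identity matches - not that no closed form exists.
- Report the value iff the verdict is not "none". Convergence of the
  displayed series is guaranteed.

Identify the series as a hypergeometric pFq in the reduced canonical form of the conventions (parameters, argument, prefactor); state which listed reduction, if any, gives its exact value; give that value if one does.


This is 3 * 2F1(-3, \frac{3}{7}; 5; 1) in reduced canonical form. Verdict: the Chu-Vandermonde identity I2 fires (terminating 2F1 at x = 1 with n = 3, b = 3/7, c = 5). Hence: \frac{28704}{12005}.

Structural cue: t_0 being 3, the factor k^2 + 1 cancels (top and bottom), leaving C = 3.
Term ratio: r(k) = 1 * (k-3) (k+\frac{3}{7}) / [(k+5) (k+1)] - rational in k, leading ratio 1; with t_0 = 3, classification follows.


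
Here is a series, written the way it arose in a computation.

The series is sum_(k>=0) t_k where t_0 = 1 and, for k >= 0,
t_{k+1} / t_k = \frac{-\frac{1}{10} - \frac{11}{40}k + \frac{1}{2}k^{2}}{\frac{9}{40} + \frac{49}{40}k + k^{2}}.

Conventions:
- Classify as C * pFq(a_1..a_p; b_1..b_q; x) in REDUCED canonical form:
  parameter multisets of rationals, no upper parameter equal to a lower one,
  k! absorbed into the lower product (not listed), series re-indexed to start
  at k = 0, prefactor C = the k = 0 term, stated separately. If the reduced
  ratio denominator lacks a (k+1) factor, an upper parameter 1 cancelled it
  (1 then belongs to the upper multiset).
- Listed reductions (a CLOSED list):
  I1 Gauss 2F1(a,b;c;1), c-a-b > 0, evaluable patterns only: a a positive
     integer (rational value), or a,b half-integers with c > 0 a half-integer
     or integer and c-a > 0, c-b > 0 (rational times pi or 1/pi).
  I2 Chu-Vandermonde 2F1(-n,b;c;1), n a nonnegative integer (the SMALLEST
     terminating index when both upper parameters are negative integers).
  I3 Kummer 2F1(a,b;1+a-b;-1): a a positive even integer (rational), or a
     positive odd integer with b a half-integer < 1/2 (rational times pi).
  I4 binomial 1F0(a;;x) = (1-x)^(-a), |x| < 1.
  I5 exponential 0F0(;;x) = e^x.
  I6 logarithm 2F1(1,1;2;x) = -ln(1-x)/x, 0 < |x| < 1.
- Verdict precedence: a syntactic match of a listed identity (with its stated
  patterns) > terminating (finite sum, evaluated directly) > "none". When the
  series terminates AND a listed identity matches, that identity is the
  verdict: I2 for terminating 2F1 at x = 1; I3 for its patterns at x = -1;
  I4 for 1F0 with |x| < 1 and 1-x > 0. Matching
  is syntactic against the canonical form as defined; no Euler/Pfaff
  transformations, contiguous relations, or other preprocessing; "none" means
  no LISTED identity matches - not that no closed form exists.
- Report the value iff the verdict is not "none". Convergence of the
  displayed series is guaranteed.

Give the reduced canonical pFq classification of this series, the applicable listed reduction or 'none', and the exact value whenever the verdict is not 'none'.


Structural cue: t_0 = 1 here, and the expanded ratio factors over Q; C = 1, roots give parameters.
Ratio: r(k) = \frac{1}{2} * (k-\frac{4}{5}) (k+\frac{1}{4}) / [(k+\frac{9}{40}) (k+1)] - poly over poly, x = \frac{1}{2} from leading terms; C = 1 at k = 0.

This is 1 * 2F1(-\frac{4}{5}, \frac{1}{4}; \frac{9}{40}; \frac{1}{2}) in reduced canonical form. Verdict: none (x = \frac{1}{2}): each listed identity misses the multisets {-\frac{4}{5}, \frac{1}{4}} ; {\frac{9}{40}}.


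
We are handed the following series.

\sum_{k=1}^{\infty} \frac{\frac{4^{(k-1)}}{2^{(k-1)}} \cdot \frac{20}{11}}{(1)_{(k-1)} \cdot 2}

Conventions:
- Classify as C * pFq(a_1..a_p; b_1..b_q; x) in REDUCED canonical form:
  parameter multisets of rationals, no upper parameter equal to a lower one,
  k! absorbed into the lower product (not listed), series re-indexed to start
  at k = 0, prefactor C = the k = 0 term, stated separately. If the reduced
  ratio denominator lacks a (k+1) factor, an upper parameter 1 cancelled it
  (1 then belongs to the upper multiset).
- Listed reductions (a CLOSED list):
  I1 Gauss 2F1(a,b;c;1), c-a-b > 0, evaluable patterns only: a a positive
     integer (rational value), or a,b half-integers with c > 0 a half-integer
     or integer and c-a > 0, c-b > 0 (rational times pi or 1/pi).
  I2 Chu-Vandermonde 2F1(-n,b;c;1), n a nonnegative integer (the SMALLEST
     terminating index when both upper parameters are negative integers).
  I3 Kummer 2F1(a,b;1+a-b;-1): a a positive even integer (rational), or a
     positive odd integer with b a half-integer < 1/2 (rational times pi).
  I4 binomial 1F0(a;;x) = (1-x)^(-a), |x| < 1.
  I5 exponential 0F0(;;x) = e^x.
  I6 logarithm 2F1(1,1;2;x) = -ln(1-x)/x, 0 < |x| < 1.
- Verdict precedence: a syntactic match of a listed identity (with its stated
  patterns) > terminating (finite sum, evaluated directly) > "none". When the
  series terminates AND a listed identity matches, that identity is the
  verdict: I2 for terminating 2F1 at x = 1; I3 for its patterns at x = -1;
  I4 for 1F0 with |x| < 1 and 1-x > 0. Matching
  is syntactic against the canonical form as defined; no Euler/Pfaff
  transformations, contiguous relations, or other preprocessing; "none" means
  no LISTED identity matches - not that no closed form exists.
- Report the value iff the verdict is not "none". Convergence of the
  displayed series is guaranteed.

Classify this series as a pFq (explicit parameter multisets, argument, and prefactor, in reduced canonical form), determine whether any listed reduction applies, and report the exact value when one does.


Classification (C = \frac{10}{11}): 0F0 with upper {-}, lower {-}, argument x = 2. Verdict: the exponential series (I5) applies (the 0F0 exponential series at x = 2). Hence: \frac{10}{11} \cdot e^{2}.

The tell: x = 2 and the constant factors (C = 10/11, x = 2) combine into one prefactor.
Ratio: r(k) = 2 * 1 / [(k+1)] ; factor over Q: parameters, x = 2, and C = \frac{10}{11}.


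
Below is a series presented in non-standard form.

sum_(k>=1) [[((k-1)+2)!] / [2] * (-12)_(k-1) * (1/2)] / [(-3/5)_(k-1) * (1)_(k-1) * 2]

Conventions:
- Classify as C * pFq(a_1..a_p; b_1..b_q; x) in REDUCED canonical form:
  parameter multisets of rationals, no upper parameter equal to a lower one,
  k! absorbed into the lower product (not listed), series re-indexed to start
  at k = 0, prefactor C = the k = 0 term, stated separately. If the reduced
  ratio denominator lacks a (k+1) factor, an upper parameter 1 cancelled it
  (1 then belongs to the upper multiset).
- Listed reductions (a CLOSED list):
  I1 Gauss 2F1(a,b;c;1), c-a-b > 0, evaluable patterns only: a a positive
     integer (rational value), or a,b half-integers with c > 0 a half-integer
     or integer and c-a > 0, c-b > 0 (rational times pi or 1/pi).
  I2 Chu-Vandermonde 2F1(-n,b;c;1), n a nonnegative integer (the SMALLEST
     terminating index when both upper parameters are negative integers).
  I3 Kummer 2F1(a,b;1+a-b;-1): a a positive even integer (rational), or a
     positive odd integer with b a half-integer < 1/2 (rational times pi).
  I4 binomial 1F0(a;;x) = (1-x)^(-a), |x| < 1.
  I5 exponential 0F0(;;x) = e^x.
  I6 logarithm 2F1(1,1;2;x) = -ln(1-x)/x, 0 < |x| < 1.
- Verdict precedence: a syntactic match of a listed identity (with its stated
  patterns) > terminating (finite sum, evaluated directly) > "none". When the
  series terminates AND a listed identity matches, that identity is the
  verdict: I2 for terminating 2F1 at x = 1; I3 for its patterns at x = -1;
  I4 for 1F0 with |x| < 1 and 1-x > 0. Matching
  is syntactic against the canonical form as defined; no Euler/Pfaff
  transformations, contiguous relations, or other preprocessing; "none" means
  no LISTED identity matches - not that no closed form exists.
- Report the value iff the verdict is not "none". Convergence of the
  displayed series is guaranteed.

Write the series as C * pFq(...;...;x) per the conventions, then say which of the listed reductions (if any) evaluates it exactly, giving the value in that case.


The series (x = 1) is 2F1: upper {-12, 3}, lower {-3/5}, prefactor 1/4. Verdict: the Chu-Vandermonde identity I2 applies (terminating 2F1 at x = 1 with n = 12, b = 3, c = -3/5). Sum: -3/658.

Key step: t_0 being 1/4, (1)_k (C = 1/4, x = 1) is k! itself.
Adjacent-term ratio: r(k) = 1 * (k-12) (k+3) / [(k-3/5) (k+1)] - rational in k. x = 1; t_0 = 1/4; negate the roots.


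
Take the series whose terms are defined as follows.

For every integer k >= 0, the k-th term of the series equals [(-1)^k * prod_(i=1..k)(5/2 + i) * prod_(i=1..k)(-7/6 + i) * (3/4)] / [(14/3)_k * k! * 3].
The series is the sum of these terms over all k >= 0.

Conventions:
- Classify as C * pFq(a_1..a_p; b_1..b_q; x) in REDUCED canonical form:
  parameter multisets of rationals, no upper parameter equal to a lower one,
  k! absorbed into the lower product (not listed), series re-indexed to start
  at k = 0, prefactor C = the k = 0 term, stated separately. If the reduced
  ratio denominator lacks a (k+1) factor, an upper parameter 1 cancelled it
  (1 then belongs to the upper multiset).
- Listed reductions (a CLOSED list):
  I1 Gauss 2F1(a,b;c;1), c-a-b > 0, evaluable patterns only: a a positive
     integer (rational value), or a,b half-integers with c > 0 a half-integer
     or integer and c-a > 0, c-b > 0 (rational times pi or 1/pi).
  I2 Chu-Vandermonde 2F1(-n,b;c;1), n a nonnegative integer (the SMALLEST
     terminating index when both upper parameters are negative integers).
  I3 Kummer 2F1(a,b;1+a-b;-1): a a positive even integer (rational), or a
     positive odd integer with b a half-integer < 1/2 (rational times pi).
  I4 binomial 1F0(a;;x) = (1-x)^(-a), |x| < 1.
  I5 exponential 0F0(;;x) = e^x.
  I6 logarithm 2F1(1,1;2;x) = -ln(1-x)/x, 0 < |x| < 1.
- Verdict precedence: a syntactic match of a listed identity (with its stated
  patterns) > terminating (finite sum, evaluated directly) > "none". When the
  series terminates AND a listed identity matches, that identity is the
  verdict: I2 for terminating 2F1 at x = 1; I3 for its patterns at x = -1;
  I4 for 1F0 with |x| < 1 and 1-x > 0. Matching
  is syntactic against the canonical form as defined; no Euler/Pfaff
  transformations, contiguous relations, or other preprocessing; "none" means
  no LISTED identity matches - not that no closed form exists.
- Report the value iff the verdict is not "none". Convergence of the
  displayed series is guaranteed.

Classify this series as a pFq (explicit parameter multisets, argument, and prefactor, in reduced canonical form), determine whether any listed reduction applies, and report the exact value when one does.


First insight: x = (-1) and the running product (prefactor 1/4) telescopes to a rising factorial.
Ratio: r(k) = (-1) * (k-1/6) (k+7/2) / [(k+14/3) (k+1)] - rational in k, leading ratio (-1); with t_0 = 1/4, classification follows.

Reduced: x = -1, 2F1, upper = {-1/6, 7/2}, lower = {14/3}, C = 1/4. Verdict: no listed reduction: x = -1 and upper {-1/6, 7/2} fail every I1-I6 pattern.


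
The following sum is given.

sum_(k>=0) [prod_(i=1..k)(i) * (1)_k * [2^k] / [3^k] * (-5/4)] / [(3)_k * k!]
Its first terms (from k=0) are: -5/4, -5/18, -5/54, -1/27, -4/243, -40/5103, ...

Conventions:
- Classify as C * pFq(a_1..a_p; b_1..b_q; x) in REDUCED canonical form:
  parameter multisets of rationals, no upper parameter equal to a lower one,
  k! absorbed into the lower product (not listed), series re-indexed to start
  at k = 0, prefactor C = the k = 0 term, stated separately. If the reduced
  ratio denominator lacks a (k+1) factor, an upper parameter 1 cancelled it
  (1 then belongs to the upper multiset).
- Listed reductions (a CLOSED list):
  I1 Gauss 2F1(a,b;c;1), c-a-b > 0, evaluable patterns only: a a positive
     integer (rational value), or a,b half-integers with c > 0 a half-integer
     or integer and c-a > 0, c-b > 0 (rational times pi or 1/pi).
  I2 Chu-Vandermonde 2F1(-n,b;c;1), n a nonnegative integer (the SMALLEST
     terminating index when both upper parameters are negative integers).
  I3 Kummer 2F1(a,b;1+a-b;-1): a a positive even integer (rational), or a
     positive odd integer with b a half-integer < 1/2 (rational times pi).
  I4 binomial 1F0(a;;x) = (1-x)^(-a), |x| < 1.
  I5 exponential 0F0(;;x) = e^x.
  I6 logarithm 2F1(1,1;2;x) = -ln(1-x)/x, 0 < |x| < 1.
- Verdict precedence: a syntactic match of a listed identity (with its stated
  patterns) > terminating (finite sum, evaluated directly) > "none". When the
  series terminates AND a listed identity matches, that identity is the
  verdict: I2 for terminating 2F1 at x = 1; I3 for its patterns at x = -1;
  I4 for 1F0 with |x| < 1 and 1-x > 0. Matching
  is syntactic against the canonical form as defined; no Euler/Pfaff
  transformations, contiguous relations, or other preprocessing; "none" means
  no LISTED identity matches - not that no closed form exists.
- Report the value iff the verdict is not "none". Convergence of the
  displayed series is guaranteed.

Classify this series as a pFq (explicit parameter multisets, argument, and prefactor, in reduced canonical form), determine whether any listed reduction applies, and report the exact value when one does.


The series (x = 2/3) is 2F1: upper {1, 1}, lower {3}, prefactor -5/4. Verdict: none. No listed pattern accepts 2F1(1, 1; 3; 2/3).

Key observation: t_0 being -5/4, the running product (prefactor -5/4) telescopes to a rising factorial.
Term ratio: r(k) = (2/3) * (k+1) (k+1) / [(k+3) (k+1)] - poly over poly, x = (2/3) from leading terms; C = -5/4 at k = 0.


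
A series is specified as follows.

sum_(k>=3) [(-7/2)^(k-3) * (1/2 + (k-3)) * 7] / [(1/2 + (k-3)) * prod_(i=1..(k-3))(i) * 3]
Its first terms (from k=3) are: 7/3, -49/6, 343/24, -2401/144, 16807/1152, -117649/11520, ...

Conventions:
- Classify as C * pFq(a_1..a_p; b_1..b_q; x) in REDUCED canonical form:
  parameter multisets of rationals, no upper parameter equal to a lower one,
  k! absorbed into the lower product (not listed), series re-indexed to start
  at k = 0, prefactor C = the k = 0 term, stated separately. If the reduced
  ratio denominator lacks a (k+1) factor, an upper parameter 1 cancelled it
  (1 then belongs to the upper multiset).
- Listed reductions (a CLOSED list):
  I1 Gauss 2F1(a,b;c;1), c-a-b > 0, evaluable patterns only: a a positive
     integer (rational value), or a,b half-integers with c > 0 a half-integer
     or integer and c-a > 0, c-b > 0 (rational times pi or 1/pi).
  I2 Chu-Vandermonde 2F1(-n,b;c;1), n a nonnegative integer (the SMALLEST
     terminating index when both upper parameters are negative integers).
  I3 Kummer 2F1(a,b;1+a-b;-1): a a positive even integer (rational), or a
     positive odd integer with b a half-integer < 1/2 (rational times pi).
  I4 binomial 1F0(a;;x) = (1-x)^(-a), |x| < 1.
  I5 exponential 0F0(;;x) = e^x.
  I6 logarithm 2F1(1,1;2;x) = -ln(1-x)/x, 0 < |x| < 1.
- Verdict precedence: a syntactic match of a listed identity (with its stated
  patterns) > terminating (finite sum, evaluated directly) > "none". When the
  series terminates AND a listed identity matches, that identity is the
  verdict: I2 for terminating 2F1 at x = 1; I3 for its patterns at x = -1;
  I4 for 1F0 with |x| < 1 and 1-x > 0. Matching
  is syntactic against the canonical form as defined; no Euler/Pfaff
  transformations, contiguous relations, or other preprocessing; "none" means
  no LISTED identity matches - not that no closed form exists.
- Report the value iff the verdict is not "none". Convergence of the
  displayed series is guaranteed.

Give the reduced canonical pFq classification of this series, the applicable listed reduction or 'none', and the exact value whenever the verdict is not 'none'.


Canonical form: C = 7/3 times 0F0 with upper {-}, lower {-}, x = -7/2. Verdict: this is exponential (I5) (the 0F0 exponential series at x = -7/2). Sum: (7/3) * e^(-7/2).

The tell: with t_0 = 7/3, the constant factors (C = 7/3, x = -7/2) combine into one prefactor.
Adjacent-term ratio: r(k) = (-7/2) * 1 / [(k+1)] - rational; roots negated = parameters, x = (-7/2), C = 7/3.


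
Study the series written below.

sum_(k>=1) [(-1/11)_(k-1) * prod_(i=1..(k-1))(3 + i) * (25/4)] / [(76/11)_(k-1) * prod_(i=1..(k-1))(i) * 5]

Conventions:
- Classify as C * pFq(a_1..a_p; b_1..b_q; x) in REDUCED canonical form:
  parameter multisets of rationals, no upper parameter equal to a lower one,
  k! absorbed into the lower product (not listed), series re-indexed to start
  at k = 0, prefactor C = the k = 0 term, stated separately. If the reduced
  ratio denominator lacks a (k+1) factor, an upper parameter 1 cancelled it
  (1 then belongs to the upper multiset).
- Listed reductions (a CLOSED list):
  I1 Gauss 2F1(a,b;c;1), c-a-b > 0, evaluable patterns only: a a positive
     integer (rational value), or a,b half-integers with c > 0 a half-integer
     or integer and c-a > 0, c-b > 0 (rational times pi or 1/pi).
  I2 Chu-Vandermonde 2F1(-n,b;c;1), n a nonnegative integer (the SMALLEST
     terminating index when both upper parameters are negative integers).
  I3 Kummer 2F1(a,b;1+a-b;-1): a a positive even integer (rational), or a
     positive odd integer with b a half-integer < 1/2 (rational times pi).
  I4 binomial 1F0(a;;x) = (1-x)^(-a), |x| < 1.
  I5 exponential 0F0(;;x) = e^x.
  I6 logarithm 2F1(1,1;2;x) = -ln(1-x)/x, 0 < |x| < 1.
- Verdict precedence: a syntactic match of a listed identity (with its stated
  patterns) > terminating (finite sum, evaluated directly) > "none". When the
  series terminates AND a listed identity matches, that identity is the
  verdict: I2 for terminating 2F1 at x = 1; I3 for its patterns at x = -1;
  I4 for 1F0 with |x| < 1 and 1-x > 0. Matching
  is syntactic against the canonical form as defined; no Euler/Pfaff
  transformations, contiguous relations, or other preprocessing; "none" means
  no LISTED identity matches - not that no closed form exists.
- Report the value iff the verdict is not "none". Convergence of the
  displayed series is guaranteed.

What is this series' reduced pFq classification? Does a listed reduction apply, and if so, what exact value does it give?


The tell: with t_0 = 5/4, the constant factors (prefactor 5/4) combine into one prefactor.
Consecutive-term ratio: r(k) = 1 * (k-1/11) (k+4) / [(k+76/11) (k+1)] - poly over poly, x = 1 from leading terms; C = 5/4 at k = 0.

Prefactor 5/4, argument 1: 2F1 with upper {-1/11, 4} over lower {76/11}. Verdict: the Gauss summation I1 applies (x = 1: the Gamma ratio telescopes since c-a-b = 3 > 0 and a = 4 in Z>0). Its exact value is 16770/14641.


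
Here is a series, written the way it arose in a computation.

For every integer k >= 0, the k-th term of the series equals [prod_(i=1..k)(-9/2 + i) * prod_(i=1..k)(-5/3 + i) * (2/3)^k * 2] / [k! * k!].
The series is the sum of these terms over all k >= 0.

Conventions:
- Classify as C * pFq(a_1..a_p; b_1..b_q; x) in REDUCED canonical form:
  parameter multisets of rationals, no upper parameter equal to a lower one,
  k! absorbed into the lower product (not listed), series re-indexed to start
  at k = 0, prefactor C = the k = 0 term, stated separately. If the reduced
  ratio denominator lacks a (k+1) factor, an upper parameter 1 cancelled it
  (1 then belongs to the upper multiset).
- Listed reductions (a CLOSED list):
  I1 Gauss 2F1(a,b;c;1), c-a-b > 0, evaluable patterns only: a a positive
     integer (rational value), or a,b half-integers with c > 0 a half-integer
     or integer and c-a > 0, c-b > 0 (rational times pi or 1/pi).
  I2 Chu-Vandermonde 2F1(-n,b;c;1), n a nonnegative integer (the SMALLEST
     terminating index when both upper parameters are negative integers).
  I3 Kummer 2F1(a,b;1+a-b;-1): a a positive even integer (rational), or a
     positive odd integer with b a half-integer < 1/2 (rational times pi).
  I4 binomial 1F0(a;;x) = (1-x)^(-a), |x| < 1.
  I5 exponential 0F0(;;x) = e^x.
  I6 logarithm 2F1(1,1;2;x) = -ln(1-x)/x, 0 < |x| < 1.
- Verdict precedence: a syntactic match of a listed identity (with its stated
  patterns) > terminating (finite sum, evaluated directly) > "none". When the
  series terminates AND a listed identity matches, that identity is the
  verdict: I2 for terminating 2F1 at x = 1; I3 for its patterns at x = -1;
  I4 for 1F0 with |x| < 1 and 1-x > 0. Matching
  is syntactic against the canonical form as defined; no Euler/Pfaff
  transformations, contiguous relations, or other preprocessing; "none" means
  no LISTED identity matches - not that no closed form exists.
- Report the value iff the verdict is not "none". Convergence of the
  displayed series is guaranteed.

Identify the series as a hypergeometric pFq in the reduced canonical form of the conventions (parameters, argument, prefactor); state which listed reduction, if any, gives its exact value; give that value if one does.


Prefactor 2, argument 2/3: 2F1 with upper {-7/2, -2/3} over lower {1}. Verdict: none - at argument 2/3 the multisets {-7/2, -2/3} ; {1} match no listed identity.

Key observation: t_0 being 2, the running product (C = 2, x = 2/3) telescopes to a rising factorial.
Ratio: r(k) = (2/3) * (k-7/2) (k-2/3) / [(k+1) (k+1)] - poly over poly, x = (2/3) from leading terms; C = 2 at k = 0.


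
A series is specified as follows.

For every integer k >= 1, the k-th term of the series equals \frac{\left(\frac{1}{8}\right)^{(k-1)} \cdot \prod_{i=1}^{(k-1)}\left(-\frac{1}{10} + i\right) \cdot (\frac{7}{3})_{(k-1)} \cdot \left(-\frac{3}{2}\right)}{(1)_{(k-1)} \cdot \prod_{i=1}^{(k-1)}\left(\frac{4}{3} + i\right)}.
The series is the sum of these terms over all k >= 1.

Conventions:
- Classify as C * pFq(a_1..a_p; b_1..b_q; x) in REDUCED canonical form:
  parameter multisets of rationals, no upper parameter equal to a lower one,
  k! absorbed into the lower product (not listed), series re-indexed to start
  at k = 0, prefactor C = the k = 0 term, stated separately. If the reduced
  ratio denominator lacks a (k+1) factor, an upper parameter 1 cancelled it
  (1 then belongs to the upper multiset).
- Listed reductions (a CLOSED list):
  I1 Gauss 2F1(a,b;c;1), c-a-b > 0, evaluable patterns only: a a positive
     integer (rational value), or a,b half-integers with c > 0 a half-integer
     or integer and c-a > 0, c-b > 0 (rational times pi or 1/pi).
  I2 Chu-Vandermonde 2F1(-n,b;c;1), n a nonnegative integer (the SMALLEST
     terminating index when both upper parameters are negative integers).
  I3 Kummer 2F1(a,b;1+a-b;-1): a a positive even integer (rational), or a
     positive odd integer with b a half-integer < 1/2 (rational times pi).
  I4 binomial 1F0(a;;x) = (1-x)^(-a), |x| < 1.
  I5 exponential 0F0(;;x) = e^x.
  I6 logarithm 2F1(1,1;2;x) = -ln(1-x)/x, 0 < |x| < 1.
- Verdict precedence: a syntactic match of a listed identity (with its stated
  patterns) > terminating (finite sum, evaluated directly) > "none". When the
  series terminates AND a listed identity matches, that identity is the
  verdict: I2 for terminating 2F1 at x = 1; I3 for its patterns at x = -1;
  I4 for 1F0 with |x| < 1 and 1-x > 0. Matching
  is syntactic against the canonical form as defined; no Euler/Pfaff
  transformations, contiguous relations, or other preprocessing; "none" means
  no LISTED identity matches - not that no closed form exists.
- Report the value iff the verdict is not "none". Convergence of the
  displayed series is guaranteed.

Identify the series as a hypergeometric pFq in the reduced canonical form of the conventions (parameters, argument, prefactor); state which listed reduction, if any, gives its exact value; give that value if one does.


First insight: with t_0 = -\frac{3}{2}, (1)_k (C = -3/2) is k! itself.
Term ratio: r(k) = \frac{1}{8} * (k+\frac{9}{10}) / [(k+1)] - poly over poly, x = \frac{1}{8} from leading terms; C = -\frac{3}{2} at k = 0.

At argument \frac{1}{8}: a 1F0 with upper {\frac{9}{10}}, lower {-}, scaled by C = -\frac{3}{2}. Verdict at x = \frac{1}{8}: the I4 binomial reduction matches (the 1F0 binomial series: exponent -9/10, x = \frac{1}{8}). Exact value: \left(-\frac{3}{2}\right) \cdot \left(\frac{7}{8}\right)^{-\frac{9}{10}}.


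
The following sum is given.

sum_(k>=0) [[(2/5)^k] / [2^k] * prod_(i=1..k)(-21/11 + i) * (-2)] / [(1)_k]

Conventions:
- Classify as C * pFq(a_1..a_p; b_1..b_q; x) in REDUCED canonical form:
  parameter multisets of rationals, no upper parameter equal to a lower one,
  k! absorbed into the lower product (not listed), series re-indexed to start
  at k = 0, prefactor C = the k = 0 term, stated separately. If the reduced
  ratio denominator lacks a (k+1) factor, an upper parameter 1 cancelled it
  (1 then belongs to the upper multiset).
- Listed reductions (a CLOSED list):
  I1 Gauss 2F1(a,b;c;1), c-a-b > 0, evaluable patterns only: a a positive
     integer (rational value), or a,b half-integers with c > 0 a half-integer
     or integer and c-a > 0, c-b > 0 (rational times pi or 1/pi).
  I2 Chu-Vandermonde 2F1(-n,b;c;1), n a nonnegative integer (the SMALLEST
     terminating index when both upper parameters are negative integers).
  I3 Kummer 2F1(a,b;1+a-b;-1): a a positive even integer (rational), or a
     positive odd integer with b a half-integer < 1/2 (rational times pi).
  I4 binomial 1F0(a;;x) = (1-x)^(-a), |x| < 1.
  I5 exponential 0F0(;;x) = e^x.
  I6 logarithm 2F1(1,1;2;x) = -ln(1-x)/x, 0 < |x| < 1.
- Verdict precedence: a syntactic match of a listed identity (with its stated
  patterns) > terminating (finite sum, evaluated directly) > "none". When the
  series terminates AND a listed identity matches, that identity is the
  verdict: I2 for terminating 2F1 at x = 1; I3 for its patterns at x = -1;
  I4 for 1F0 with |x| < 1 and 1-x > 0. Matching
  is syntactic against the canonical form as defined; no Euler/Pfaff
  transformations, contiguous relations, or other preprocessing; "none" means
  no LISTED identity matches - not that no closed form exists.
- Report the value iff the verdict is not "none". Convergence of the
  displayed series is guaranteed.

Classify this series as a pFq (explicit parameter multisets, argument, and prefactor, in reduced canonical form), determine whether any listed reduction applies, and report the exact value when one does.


x = 1/5 here; the reduced form reads 1F0, upper {-10/11}, lower {-}, C = -2. Verdict at x = 1/5: the binomial series (I4) matches (the 1F0 binomial series: exponent 10/11, x = 1/5). Exact value: (-2) * (4/5)^(10/11).

First insight: with t_0 = -2, the two k-th powers (prefactor -2) combine into one argument.
Adjacent-term ratio: r(k) = (1/5) * (k-10/11) / [(k+1)] - poly over poly, x = (1/5) from leading terms; C = -2 at k = 0.
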